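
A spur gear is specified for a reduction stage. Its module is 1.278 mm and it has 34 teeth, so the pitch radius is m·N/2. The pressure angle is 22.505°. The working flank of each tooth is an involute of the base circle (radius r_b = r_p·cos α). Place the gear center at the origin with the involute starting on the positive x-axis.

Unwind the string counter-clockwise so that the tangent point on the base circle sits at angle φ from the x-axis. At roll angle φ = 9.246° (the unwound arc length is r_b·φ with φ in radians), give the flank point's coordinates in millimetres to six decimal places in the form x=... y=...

pitch radius r_p = m·N/2 = 1.278·34/2 = 21.726000
base radius r_b = r_p·cos α = 21.726000·cos 22.505° = 20.071481
roll angle φ = 9.246° = 0.16137314 rad
x = r_b·(cos φ + φ·sin φ) = 20.071481·(0.98700759 + 0.16137314·0.16067366) = 20.331126
y = r_b·(sin φ − φ·cos φ) = 20.071481·(0.16067366 − 0.16137314·0.98700759) = 0.028043

x=20.331126 y=0.028043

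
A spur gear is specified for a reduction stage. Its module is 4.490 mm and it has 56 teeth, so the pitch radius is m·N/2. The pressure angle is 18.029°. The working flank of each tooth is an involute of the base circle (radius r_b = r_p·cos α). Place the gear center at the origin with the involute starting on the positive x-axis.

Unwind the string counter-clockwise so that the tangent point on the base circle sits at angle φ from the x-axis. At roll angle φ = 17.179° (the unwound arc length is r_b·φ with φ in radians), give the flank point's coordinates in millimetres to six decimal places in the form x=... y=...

pitch radius r_p = m·N/2 = 4.490·56/2 = 125.720000
base radius r_b = r_p·cos α = 125.720000·cos 18.029° = 119.547146
roll angle φ = 17.179° = 0.29983011 rad
x = r_b·(cos φ + φ·sin φ) = 119.547146·(0.95538668 + 0.29983011·0.29535790) = 124.800511
y = r_b·(sin φ − φ·cos φ) = 119.547146·(0.29535790 − 0.29983011·0.95538668) = 1.064473

x=124.800511 y=1.064473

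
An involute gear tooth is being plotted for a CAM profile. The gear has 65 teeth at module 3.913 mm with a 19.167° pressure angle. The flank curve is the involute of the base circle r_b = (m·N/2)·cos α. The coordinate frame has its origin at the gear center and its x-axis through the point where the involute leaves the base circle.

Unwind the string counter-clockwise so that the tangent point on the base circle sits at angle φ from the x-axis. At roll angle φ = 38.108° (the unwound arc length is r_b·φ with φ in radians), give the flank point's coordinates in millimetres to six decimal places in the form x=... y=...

x=143.825243 y=11.268074

pitch radius r_p = m·N/2 = 3.913·65/2 = 127.172500
base radius r_b = r_p·cos α = 127.172500·cos 19.167° = 120.122772
roll angle φ = 38.108° = 0.66511007 rad
x = r_b·(cos φ + φ·sin φ) = 120.122772·(0.78684886 + 0.66511007·0.61714575) = 143.825243
y = r_b·(sin φ − φ·cos φ) = 120.122772·(0.61714575 − 0.66511007·0.78684886) = 11.268074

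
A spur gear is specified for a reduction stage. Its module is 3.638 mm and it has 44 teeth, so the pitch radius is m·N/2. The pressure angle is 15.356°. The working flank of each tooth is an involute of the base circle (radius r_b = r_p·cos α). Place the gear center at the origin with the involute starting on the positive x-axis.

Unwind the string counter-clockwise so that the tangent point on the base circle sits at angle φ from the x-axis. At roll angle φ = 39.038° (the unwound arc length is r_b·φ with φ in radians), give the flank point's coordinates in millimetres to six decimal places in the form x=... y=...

pitch radius r_p = m·N/2 = 3.638·44/2 = 80.036000
base radius r_b = r_p·cos α = 80.036000·cos 15.356° = 77.178639
roll angle φ = 39.038° = 0.68134163 rad
x = r_b·(cos φ + φ·sin φ) = 77.178639·(0.77672841 + 0.68134163·0.62983568) = 93.066763
y = r_b·(sin φ − φ·cos φ) = 77.178639·(0.62983568 − 0.68134163·0.77672841) = 7.765581

x=93.066763 y=7.765581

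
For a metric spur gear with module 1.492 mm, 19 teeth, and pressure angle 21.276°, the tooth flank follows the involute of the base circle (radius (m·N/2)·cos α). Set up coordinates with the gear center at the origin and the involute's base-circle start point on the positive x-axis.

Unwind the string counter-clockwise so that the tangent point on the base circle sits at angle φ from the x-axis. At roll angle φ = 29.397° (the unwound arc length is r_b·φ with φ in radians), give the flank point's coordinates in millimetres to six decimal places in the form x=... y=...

pitch radius r_p = m·N/2 = 1.492·19/2 = 14.174000
base radius r_b = r_p·cos α = 14.174000·cos 21.276° = 13.207947
roll angle φ = 29.397° = 0.51307444 rad
x = r_b·(cos φ + φ·sin φ) = 13.207947·(0.87123951 + 0.51307444·0.49085814) = 14.833664
y = r_b·(sin φ − φ·cos φ) = 13.207947·(0.49085814 − 0.51307444·0.87123951) = 0.579134

x=14.833664 y=0.579134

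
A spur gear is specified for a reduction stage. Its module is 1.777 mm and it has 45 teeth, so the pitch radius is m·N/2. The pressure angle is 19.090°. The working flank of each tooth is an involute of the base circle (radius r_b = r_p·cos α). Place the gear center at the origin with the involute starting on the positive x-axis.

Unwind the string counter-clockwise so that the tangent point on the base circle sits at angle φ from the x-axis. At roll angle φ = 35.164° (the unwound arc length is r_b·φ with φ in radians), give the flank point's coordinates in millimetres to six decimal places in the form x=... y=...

pitch radius r_p = m·N/2 = 1.777·45/2 = 39.982500
base radius r_b = r_p·cos α = 39.982500·cos 19.090° = 37.783703
roll angle φ = 35.164° = 0.61372758 rad
x = r_b·(cos φ + φ·sin φ) = 37.783703·(0.81750692 + 0.61372758·0.57591878) = 44.243362
y = r_b·(sin φ − φ·cos φ) = 37.783703·(0.57591878 − 0.61372758·0.81750692) = 2.803257

x=44.243362 y=2.803257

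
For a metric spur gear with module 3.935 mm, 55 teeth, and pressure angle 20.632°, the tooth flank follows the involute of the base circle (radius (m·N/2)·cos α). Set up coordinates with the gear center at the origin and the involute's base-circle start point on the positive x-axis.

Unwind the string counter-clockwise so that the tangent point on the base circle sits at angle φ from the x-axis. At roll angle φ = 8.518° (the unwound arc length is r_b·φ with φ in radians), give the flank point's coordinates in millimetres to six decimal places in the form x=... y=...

x=102.385040 y=0.110676

pitch radius r_p = m·N/2 = 3.935·55/2 = 108.212500
base radius r_b = r_p·cos α = 108.212500·cos 20.632° = 101.272062
roll angle φ = 8.518° = 0.14866715 rad
x = r_b·(cos φ + φ·sin φ) = 101.272062·(0.98896938 + 0.14866715·0.14812011) = 102.385040
y = r_b·(sin φ − φ·cos φ) = 101.272062·(0.14812011 − 0.14866715·0.98896938) = 0.110676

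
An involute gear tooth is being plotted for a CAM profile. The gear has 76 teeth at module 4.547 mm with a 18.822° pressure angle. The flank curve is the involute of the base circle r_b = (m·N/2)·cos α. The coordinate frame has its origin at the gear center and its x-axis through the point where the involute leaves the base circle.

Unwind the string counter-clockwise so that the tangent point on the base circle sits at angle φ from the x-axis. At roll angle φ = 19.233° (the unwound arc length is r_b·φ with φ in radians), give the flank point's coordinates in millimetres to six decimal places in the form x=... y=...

pitch radius r_p = m·N/2 = 4.547·76/2 = 172.786000
base radius r_b = r_p·cos α = 172.786000·cos 18.822° = 163.546346
roll angle φ = 19.233° = 0.33567918 rad
x = r_b·(cos φ + φ·sin φ) = 163.546346·(0.94418680 + 0.33567918·0.32941051) = 172.502643
y = r_b·(sin φ − φ·cos φ) = 163.546346·(0.32941051 − 0.33567918·0.94418680) = 2.038878

x=172.502643 y=2.038878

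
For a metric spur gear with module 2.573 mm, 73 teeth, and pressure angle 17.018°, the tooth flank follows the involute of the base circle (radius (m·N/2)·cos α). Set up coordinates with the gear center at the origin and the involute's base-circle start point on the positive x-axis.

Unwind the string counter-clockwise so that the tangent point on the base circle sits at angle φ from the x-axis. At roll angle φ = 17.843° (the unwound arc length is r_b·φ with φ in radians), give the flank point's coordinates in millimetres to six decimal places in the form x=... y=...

pitch radius r_p = m·N/2 = 2.573·73/2 = 93.914500
base radius r_b = r_p·cos α = 93.914500·cos 17.018° = 89.802252
roll angle φ = 17.843° = 0.31141910 rad
x = r_b·(cos φ + φ·sin φ) = 89.802252·(0.95189970 + 0.31141910·0.30640978) = 94.051835
y = r_b·(sin φ − φ·cos φ) = 89.802252·(0.30640978 − 0.31141910·0.95189970) = 0.895332

x=94.051835 y=0.895332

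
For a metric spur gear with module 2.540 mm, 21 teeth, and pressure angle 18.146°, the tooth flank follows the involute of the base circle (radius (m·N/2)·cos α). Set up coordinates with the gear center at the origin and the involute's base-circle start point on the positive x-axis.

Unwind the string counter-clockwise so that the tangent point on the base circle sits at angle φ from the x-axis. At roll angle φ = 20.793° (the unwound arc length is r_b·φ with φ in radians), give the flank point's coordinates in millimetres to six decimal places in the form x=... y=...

x=26.957935 y=0.398474

pitch radius r_p = m·N/2 = 2.540·21/2 = 26.670000
base radius r_b = r_p·cos α = 26.670000·cos 18.146° = 25.343594
roll angle φ = 20.793° = 0.36290631 rad
x = r_b·(cos φ + φ·sin φ) = 25.343594·(0.93486905 + 0.36290631·0.35499275) = 26.957935
y = r_b·(sin φ − φ·cos φ) = 25.343594·(0.35499275 − 0.36290631·0.93486905) = 0.398474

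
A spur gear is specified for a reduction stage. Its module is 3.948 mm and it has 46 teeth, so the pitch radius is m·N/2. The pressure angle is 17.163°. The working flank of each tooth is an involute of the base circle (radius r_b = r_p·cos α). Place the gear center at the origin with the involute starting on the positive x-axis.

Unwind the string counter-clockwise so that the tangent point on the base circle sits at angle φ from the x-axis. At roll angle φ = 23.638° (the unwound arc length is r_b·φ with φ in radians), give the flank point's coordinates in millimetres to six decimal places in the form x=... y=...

x=93.832787 y=1.996432

pitch radius r_p = m·N/2 = 3.948·46/2 = 90.804000
base radius r_b = r_p·cos α = 90.804000·cos 17.163° = 86.760418
roll angle φ = 23.638° = 0.41256093 rad
x = r_b·(cos φ + φ·sin φ) = 86.760418·(0.91609701 + 0.41256093·0.40095670) = 93.832787
y = r_b·(sin φ − φ·cos φ) = 86.760418·(0.40095670 − 0.41256093·0.91609701) = 1.996432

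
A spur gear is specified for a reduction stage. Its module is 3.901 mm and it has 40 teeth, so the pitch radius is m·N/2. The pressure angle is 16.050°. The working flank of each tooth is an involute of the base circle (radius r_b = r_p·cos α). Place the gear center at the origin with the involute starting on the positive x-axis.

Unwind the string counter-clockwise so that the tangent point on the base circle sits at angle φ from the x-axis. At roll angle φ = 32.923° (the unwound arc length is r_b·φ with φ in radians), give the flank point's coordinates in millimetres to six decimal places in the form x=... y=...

x=86.353991 y=4.587117

pitch radius r_p = m·N/2 = 3.901·40/2 = 78.020000
base radius r_b = r_p·cos α = 78.020000·cos 16.050° = 74.978842
roll angle φ = 32.923° = 0.57461475 rad
x = r_b·(cos φ + φ·sin φ) = 74.978842·(0.83940175 + 0.57461475·0.54351145) = 86.353991
y = r_b·(sin φ − φ·cos φ) = 74.978842·(0.54351145 − 0.57461475·0.83940175) = 4.587117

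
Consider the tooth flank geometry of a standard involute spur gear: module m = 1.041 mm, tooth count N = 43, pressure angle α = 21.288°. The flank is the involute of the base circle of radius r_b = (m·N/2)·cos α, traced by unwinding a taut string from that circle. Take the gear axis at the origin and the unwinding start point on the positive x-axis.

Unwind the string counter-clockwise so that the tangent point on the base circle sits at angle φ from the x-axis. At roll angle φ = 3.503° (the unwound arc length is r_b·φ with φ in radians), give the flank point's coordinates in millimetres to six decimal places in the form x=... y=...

pitch radius r_p = m·N/2 = 1.041·43/2 = 22.381500
base radius r_b = r_p·cos α = 22.381500·cos 21.288° = 20.854350
roll angle φ = 3.503° = 0.06113888 rad
x = r_b·(cos φ + φ·sin φ) = 20.854350·(0.99813160 + 0.06113888·0.06110080) = 20.893289
y = r_b·(sin φ − φ·cos φ) = 20.854350·(0.06110080 − 0.06113888·0.99813160) = 0.001588

x=20.893289 y=0.001588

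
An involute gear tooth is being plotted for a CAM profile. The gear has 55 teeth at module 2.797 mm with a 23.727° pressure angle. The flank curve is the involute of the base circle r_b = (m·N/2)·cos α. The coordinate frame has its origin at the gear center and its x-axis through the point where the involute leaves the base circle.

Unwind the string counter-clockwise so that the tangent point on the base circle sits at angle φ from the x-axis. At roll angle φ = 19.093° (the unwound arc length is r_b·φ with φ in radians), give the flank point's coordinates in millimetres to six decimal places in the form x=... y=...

pitch radius r_p = m·N/2 = 2.797·55/2 = 76.917500
base radius r_b = r_p·cos α = 76.917500·cos 23.727° = 70.415900
roll angle φ = 19.093° = 0.33323571 rad
x = r_b·(cos φ + φ·sin φ) = 70.415900·(0.94498888 + 0.33323571·0.32710245) = 74.217732
y = r_b·(sin φ − φ·cos φ) = 70.415900·(0.32710245 − 0.33323571·0.94498888) = 0.858962

x=74.217732 y=0.858962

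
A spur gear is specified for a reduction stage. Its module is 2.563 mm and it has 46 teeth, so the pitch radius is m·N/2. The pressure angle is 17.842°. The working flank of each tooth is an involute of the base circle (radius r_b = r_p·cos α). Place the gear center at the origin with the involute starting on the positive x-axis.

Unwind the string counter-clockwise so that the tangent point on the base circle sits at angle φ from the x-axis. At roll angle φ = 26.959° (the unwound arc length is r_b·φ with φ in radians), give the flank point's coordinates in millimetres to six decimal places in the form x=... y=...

pitch radius r_p = m·N/2 = 2.563·46/2 = 58.949000
base radius r_b = r_p·cos α = 58.949000·cos 17.842° = 56.113851
roll angle φ = 26.959° = 0.47052331 rad
x = r_b·(cos φ + φ·sin φ) = 56.113851·(0.89133116 + 0.47052331·0.45335279) = 61.985841
y = r_b·(sin φ − φ·cos φ) = 56.113851·(0.45335279 − 0.47052331·0.89133116) = 1.905666

x=61.985841 y=1.905666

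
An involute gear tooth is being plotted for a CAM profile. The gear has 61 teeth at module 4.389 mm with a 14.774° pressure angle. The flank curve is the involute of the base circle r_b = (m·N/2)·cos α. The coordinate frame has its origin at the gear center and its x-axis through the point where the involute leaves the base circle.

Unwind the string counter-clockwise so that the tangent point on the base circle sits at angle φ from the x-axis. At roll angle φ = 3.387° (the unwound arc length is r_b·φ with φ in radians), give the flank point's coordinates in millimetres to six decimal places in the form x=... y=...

pitch radius r_p = m·N/2 = 4.389·61/2 = 133.864500
base radius r_b = r_p·cos α = 133.864500·cos 14.774° = 129.438833
roll angle φ = 3.387° = 0.05911430 rad
x = r_b·(cos φ + φ·sin φ) = 129.438833·(0.99825326 + 0.05911430·0.05907988) = 129.664798
y = r_b·(sin φ − φ·cos φ) = 129.438833·(0.05907988 − 0.05911430·0.99825326) = 0.008910

x=129.664798 y=0.008910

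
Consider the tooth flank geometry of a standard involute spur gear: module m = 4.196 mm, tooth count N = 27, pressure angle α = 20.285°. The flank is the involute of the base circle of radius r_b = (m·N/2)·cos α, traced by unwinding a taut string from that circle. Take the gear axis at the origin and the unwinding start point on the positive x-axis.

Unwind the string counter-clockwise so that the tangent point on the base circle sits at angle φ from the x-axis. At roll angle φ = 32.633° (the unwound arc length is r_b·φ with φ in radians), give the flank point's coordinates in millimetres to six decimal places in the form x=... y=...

x=61.064301 y=3.167310

pitch radius r_p = m·N/2 = 4.196·27/2 = 56.646000
base radius r_b = r_p·cos α = 56.646000·cos 20.285° = 53.132800
roll angle φ = 32.633° = 0.56955329 rad
x = r_b·(cos φ + φ·sin φ) = 53.132800·(0.84214195 + 0.56955329·0.53925591) = 61.064301
y = r_b·(sin φ − φ·cos φ) = 53.132800·(0.53925591 − 0.56955329·0.84214195) = 3.167310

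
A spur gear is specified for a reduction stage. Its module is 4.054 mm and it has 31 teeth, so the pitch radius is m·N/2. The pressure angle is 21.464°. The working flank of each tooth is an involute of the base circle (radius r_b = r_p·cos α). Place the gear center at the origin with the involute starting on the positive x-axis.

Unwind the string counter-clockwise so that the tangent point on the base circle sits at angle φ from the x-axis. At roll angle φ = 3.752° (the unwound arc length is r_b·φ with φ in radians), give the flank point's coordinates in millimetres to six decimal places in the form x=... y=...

pitch radius r_p = m·N/2 = 4.054·31/2 = 62.837000
base radius r_b = r_p·cos α = 62.837000·cos 21.464° = 58.479107
roll angle φ = 3.752° = 0.06548475 rad
x = r_b·(cos φ + φ·sin φ) = 58.479107·(0.99785664 + 0.06548475·0.06543796) = 58.604359
y = r_b·(sin φ − φ·cos φ) = 58.479107·(0.06543796 − 0.06548475·0.99785664) = 0.005472

x=58.604359 y=0.005472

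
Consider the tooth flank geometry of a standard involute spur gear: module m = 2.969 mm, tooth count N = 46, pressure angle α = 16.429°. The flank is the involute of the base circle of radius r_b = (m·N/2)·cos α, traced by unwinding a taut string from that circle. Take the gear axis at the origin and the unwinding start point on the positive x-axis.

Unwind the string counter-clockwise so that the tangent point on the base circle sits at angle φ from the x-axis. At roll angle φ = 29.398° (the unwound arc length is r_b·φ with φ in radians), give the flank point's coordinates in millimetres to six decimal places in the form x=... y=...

pitch radius r_p = m·N/2 = 2.969·46/2 = 68.287000
base radius r_b = r_p·cos α = 68.287000·cos 16.429° = 65.498906
roll angle φ = 29.398° = 0.51309189 rad
x = r_b·(cos φ + φ·sin φ) = 65.498906·(0.87123095 + 0.51309189·0.49087334) = 73.561434
y = r_b·(sin φ − φ·cos φ) = 65.498906·(0.49087334 − 0.51309189·0.87123095) = 2.872245

x=73.561434 y=2.872245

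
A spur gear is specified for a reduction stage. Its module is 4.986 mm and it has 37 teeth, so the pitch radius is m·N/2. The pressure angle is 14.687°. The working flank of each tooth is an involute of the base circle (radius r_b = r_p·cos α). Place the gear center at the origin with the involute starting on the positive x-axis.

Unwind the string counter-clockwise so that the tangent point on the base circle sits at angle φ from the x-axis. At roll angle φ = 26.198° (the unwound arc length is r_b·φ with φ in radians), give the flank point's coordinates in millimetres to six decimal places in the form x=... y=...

x=98.072505 y=2.784228

pitch radius r_p = m·N/2 = 4.986·37/2 = 92.241000
base radius r_b = r_p·cos α = 92.241000·cos 14.687° = 89.227053
roll angle φ = 26.198° = 0.45724136 rad
x = r_b·(cos φ + φ·sin φ) = 89.227053·(0.89727378 + 0.45724136·0.44147453) = 98.072505
y = r_b·(sin φ − φ·cos φ) = 89.227053·(0.44147453 − 0.45724136·0.89727378) = 2.784228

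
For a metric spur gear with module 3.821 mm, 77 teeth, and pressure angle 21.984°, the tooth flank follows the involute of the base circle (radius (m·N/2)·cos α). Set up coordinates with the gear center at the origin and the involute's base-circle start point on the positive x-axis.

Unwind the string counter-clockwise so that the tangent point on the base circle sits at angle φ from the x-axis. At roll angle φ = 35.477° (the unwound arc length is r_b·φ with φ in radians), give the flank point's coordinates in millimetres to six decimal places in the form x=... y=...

pitch radius r_p = m·N/2 = 3.821·77/2 = 147.108500
base radius r_b = r_p·cos α = 147.108500·cos 21.984° = 136.412010
roll angle φ = 35.477° = 0.61919046 rad
x = r_b·(cos φ + φ·sin φ) = 136.412010·(0.81434856 + 0.61919046·0.58037610) = 160.108400
y = r_b·(sin φ − φ·cos φ) = 136.412010·(0.58037610 − 0.61919046·0.81434856) = 10.386307

x=160.108400 y=10.386307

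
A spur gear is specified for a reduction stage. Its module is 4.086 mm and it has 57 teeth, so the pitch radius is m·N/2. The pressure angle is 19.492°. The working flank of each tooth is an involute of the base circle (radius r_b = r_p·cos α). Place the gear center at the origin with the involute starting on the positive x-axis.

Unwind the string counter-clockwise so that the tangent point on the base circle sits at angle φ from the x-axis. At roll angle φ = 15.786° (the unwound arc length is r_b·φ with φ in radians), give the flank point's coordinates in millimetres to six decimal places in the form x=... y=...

x=113.864817 y=0.759518

pitch radius r_p = m·N/2 = 4.086·57/2 = 116.451000
base radius r_b = r_p·cos α = 116.451000·cos 19.492° = 109.776971
roll angle φ = 15.786° = 0.27551768 rad
x = r_b·(cos φ + φ·sin φ) = 109.776971·(0.96228450 + 0.27551768·0.27204512) = 113.864817
y = r_b·(sin φ − φ·cos φ) = 109.776971·(0.27204512 − 0.27551768·0.96228450) = 0.759518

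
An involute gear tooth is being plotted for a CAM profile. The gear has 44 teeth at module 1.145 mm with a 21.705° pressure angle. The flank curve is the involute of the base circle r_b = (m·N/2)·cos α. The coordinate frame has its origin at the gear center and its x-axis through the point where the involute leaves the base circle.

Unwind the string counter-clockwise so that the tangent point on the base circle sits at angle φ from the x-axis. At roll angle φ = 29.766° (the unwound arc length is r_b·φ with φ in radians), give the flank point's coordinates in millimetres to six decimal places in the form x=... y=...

x=26.352429 y=1.064624

pitch radius r_p = m·N/2 = 1.145·44/2 = 25.190000
base radius r_b = r_p·cos α = 25.190000·cos 21.705° = 23.404037
roll angle φ = 29.766° = 0.51951471 rad
x = r_b·(cos φ + φ·sin φ) = 23.404037·(0.86806021 + 0.51951471·0.49645893) = 26.352429
y = r_b·(sin φ − φ·cos φ) = 23.404037·(0.49645893 − 0.51951471·0.86806021) = 1.064624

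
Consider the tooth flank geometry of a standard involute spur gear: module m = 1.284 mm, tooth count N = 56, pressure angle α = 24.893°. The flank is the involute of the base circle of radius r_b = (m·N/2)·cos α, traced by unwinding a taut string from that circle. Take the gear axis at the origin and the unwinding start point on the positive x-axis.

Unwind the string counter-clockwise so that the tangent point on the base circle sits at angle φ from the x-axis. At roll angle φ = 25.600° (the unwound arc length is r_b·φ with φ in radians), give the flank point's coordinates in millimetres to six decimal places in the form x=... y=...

x=35.706448 y=0.950412

pitch radius r_p = m·N/2 = 1.284·56/2 = 35.952000
base radius r_b = r_p·cos α = 35.952000·cos 24.893° = 32.611896
roll angle φ = 25.600° = 0.44680429 rad
x = r_b·(cos φ + φ·sin φ) = 32.611896·(0.90183253 + 0.44680429·0.43208575) = 35.706448
y = r_b·(sin φ − φ·cos φ) = 32.611896·(0.43208575 − 0.44680429·0.90183253) = 0.950412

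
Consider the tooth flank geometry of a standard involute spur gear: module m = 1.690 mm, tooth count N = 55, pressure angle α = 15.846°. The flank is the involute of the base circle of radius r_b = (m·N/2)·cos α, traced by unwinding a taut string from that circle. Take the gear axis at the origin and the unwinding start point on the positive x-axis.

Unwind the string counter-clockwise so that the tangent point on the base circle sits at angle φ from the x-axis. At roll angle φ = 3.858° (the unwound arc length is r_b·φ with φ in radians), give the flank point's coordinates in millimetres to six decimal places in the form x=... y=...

pitch radius r_p = m·N/2 = 1.690·55/2 = 46.475000
base radius r_b = r_p·cos α = 46.475000·cos 15.846° = 44.708907
roll angle φ = 3.858° = 0.06733480 rad
x = r_b·(cos φ + φ·sin φ) = 44.708907·(0.99773387 + 0.06733480·0.06728393) = 44.810147
y = r_b·(sin φ − φ·cos φ) = 44.708907·(0.06728393 − 0.06733480·0.99773387) = 0.004548

x=44.810147 y=0.004548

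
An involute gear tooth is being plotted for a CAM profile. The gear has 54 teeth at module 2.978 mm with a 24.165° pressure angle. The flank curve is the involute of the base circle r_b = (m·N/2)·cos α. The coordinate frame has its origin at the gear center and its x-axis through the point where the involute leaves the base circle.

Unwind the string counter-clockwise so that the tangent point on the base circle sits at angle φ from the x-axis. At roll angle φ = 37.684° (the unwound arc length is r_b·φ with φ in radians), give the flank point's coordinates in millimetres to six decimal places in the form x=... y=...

pitch radius r_p = m·N/2 = 2.978·54/2 = 80.406000
base radius r_b = r_p·cos α = 80.406000·cos 24.165° = 73.360051
roll angle φ = 37.684° = 0.65770988 rad
x = r_b·(cos φ + φ·sin φ) = 73.360051·(0.79139427 + 0.65770988·0.61130607) = 87.552015
y = r_b·(sin φ − φ·cos φ) = 73.360051·(0.61130607 − 0.65770988·0.79139427) = 6.660963

x=87.552015 y=6.660963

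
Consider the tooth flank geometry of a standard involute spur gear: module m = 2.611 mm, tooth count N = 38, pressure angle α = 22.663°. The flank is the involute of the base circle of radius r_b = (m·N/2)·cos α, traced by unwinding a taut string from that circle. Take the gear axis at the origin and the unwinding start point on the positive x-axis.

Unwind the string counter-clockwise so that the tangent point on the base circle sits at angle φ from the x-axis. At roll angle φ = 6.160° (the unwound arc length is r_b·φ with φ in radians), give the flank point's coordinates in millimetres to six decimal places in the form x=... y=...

x=46.042356 y=0.018941

pitch radius r_p = m·N/2 = 2.611·38/2 = 49.609000
base radius r_b = r_p·cos α = 49.609000·cos 22.663° = 45.778545
roll angle φ = 6.160° = 0.10751228 rad
x = r_b·(cos φ + φ·sin φ) = 45.778545·(0.99422612 + 0.10751228·0.10730528) = 46.042356
y = r_b·(sin φ − φ·cos φ) = 45.778545·(0.10730528 − 0.10751228·0.99422612) = 0.018941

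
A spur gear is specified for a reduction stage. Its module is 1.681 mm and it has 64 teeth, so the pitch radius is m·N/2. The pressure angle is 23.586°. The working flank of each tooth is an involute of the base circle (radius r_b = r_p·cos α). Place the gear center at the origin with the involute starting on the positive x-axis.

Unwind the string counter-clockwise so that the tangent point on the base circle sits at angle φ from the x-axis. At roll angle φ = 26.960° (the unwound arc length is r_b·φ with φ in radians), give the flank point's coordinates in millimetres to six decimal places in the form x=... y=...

x=54.457382 y=1.674386

pitch radius r_p = m·N/2 = 1.681·64/2 = 53.792000
base radius r_b = r_p·cos α = 53.792000·cos 23.586° = 49.298245
roll angle φ = 26.960° = 0.47054077 rad
x = r_b·(cos φ + φ·sin φ) = 49.298245·(0.89132325 + 0.47054077·0.45336835) = 54.457382
y = r_b·(sin φ − φ·cos φ) = 49.298245·(0.45336835 − 0.47054077·0.89132325) = 1.674386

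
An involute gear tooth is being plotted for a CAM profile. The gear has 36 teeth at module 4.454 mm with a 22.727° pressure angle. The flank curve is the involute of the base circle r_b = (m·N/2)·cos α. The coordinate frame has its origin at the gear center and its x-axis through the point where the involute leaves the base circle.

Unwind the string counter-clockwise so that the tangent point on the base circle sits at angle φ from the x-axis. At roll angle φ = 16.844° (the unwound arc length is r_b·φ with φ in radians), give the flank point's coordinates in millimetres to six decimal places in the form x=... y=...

x=77.073907 y=0.620883

pitch radius r_p = m·N/2 = 4.454·36/2 = 80.172000
base radius r_b = r_p·cos α = 80.172000·cos 22.727° = 73.947136
roll angle φ = 16.844° = 0.29398326 rad
x = r_b·(cos φ + φ·sin φ) = 73.947136·(0.95709725 + 0.29398326·0.28976688) = 77.073907
y = r_b·(sin φ − φ·cos φ) = 73.947136·(0.28976688 − 0.29398326·0.95709725) = 0.620883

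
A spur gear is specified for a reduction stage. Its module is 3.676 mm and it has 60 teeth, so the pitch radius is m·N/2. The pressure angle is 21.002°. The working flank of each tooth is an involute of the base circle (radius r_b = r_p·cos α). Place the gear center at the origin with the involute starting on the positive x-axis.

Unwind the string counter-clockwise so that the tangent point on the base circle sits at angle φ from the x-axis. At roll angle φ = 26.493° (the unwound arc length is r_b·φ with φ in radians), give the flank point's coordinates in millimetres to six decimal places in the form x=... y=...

x=113.378541 y=3.320726

pitch radius r_p = m·N/2 = 3.676·60/2 = 110.280000
base radius r_b = r_p·cos α = 110.280000·cos 21.002° = 102.953870
roll angle φ = 26.493° = 0.46239008 rad
x = r_b·(cos φ + φ·sin φ) = 102.953870·(0.89498887 + 0.46239008·0.44608847) = 113.378541
y = r_b·(sin φ − φ·cos φ) = 102.953870·(0.44608847 − 0.46239008·0.89498887) = 3.320726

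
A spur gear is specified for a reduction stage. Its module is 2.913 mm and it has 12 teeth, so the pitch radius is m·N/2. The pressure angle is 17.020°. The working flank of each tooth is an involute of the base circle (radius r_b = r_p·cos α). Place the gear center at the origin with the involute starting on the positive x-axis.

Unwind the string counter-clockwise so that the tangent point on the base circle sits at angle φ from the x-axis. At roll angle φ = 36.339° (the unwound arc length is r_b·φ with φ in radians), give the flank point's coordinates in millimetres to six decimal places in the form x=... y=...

x=19.743299 y=1.364898

pitch radius r_p = m·N/2 = 2.913·12/2 = 17.478000
base radius r_b = r_p·cos α = 17.478000·cos 17.020° = 16.712510
roll angle φ = 36.339° = 0.63423520 rad
x = r_b·(cos φ + φ·sin φ) = 16.712510·(0.80552512 + 0.63423520·0.59256162) = 19.743299
y = r_b·(sin φ − φ·cos φ) = 16.712510·(0.59256162 − 0.63423520·0.80552512) = 1.364898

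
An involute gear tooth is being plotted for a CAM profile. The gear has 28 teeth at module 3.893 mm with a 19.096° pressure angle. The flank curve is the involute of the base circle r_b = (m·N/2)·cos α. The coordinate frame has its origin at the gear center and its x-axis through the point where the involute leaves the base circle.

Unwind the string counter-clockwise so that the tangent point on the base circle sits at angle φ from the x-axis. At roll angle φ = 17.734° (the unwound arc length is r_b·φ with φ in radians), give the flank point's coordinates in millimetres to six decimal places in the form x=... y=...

x=53.911081 y=0.504192

pitch radius r_p = m·N/2 = 3.893·28/2 = 54.502000
base radius r_b = r_p·cos α = 54.502000·cos 19.096° = 51.502851
roll angle φ = 17.734° = 0.30951669 rad
x = r_b·(cos φ + φ·sin φ) = 51.502851·(0.95248090 + 0.30951669·0.30459833) = 53.911081
y = r_b·(sin φ − φ·cos φ) = 51.502851·(0.30459833 − 0.30951669·0.95248090) = 0.504192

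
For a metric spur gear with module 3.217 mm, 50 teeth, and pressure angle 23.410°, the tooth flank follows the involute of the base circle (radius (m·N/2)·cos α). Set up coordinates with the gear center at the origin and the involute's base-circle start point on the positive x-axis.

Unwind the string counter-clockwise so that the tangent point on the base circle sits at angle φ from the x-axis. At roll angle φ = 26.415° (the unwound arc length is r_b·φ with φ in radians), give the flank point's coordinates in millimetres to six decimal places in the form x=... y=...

pitch radius r_p = m·N/2 = 3.217·50/2 = 80.425000
base radius r_b = r_p·cos α = 80.425000·cos 23.410° = 73.804840
roll angle φ = 26.415° = 0.46102872 rad
x = r_b·(cos φ + φ·sin φ) = 73.804840·(0.89559532 + 0.46102872·0.44486966) = 81.236472
y = r_b·(sin φ − φ·cos φ) = 73.804840·(0.44486966 − 0.46102872·0.89559532) = 2.359872

x=81.236472 y=2.359872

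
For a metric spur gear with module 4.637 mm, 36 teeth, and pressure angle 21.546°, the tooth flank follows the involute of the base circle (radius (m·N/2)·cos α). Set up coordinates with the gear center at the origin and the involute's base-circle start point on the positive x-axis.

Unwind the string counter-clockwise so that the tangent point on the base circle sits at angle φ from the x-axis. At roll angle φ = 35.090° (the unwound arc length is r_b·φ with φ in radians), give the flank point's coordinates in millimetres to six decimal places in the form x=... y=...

x=90.855943 y=5.724443

pitch radius r_p = m·N/2 = 4.637·36/2 = 83.466000
base radius r_b = r_p·cos α = 83.466000·cos 21.546° = 77.633648
roll angle φ = 35.090° = 0.61243603 rad
x = r_b·(cos φ + φ·sin φ) = 77.633648·(0.81825006 + 0.61243603·0.57486245) = 90.855943
y = r_b·(sin φ − φ·cos φ) = 77.633648·(0.57486245 − 0.61243603·0.81825006) = 5.724443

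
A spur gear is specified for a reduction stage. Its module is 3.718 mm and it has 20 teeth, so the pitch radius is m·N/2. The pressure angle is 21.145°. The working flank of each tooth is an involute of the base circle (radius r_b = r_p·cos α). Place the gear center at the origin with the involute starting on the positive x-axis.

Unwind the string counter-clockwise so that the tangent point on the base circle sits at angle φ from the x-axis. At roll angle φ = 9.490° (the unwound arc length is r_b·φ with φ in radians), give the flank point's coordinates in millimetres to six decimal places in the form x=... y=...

x=35.149090 y=0.052379

pitch radius r_p = m·N/2 = 3.718·20/2 = 37.180000
base radius r_b = r_p·cos α = 37.180000·cos 21.145° = 34.676689
roll angle φ = 9.490° = 0.16563175 rad
x = r_b·(cos φ + φ·sin φ) = 34.676689·(0.98631439 + 0.16563175·0.16487546) = 35.149090
y = r_b·(sin φ − φ·cos φ) = 34.676689·(0.16487546 − 0.16563175·0.98631439) = 0.052379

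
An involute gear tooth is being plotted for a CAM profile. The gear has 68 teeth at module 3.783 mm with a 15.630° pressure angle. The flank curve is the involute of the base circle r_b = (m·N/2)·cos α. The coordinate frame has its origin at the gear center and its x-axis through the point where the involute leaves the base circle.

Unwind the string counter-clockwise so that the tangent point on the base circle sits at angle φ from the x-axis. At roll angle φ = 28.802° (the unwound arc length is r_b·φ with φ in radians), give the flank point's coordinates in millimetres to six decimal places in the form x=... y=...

x=138.541120 y=5.113470

pitch radius r_p = m·N/2 = 3.783·68/2 = 128.622000
base radius r_b = r_p·cos α = 128.622000·cos 15.630° = 123.865768
roll angle φ = 28.802° = 0.50268973 rad
x = r_b·(cos φ + φ·sin φ) = 123.865768·(0.87628986 + 0.50268973·0.48178426) = 138.541120
y = r_b·(sin φ − φ·cos φ) = 123.865768·(0.48178426 − 0.50268973·0.87628986) = 5.113470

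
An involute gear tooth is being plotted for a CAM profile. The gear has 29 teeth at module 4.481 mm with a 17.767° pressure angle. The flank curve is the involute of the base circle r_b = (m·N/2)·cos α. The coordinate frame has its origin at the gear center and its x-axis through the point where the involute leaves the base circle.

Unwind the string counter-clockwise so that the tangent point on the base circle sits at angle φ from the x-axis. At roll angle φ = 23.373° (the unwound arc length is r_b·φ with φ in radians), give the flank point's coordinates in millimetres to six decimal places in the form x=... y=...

x=66.811750 y=1.376984

pitch radius r_p = m·N/2 = 4.481·29/2 = 64.974500
base radius r_b = r_p·cos α = 64.974500·cos 17.767° = 61.875561
roll angle φ = 23.373° = 0.40793581 rad
x = r_b·(cos φ + φ·sin φ) = 61.875561·(0.91794168 + 0.40793581·0.39671536) = 66.811750
y = r_b·(sin φ − φ·cos φ) = 61.875561·(0.39671536 − 0.40793581·0.91794168) = 1.376984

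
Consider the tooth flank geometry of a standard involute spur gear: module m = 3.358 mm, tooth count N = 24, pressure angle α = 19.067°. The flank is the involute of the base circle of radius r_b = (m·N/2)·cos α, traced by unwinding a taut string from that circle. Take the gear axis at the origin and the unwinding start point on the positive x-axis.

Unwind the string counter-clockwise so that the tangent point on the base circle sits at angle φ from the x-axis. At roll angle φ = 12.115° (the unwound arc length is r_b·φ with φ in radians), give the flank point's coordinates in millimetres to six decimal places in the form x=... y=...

pitch radius r_p = m·N/2 = 3.358·24/2 = 40.296000
base radius r_b = r_p·cos α = 40.296000·cos 19.067° = 38.085249
roll angle φ = 12.115° = 0.21144664 rad
x = r_b·(cos φ + φ·sin φ) = 38.085249·(0.97772833 + 0.21144664·0.20987454) = 38.927146
y = r_b·(sin φ − φ·cos φ) = 38.085249·(0.20987454 − 0.21144664·0.97772833) = 0.119480

x=38.927146 y=0.119480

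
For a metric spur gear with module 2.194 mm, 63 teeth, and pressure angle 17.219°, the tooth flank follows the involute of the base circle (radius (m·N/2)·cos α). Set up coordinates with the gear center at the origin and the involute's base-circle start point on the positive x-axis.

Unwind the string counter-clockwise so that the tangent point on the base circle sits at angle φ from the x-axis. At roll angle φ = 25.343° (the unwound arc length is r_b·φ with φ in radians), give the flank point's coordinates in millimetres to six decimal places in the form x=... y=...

x=72.158658 y=1.867225

pitch radius r_p = m·N/2 = 2.194·63/2 = 69.111000
base radius r_b = r_p·cos α = 69.111000·cos 17.219° = 66.013462
roll angle φ = 25.343° = 0.44231879 rad
x = r_b·(cos φ + φ·sin φ) = 66.013462·(0.90376157 + 0.44231879·0.42803625) = 72.158658
y = r_b·(sin φ − φ·cos φ) = 66.013462·(0.42803625 − 0.44231879·0.90376157) = 1.867225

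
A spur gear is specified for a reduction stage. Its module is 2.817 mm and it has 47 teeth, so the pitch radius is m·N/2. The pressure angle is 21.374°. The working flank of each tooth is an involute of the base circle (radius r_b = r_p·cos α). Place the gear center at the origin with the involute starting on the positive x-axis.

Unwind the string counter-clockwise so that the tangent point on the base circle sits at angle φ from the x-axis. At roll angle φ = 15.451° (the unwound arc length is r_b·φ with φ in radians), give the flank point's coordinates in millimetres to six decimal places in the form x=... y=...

x=63.847331 y=0.400061

pitch radius r_p = m·N/2 = 2.817·47/2 = 66.199500
base radius r_b = r_p·cos α = 66.199500·cos 21.374° = 61.646384
roll angle φ = 15.451° = 0.26967082 rad
x = r_b·(cos φ + φ·sin φ) = 61.646384·(0.96385865 + 0.26967082·0.26641417) = 63.847331
y = r_b·(sin φ − φ·cos φ) = 61.646384·(0.26641417 − 0.26967082·0.96385865) = 0.400061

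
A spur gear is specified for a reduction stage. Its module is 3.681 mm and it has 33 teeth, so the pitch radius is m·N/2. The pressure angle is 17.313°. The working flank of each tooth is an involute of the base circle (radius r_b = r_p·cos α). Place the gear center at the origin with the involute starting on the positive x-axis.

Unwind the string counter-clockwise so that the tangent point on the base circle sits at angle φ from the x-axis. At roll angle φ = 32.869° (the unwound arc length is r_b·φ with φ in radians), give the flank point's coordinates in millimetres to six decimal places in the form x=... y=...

x=66.755332 y=3.530396

pitch radius r_p = m·N/2 = 3.681·33/2 = 60.736500
base radius r_b = r_p·cos α = 60.736500·cos 17.313° = 57.984730
roll angle φ = 32.869° = 0.57367227 rad
x = r_b·(cos φ + φ·sin φ) = 57.984730·(0.83991363 + 0.57367227·0.54272009) = 66.755332
y = r_b·(sin φ − φ·cos φ) = 57.984730·(0.54272009 − 0.57367227·0.83991363) = 3.530396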